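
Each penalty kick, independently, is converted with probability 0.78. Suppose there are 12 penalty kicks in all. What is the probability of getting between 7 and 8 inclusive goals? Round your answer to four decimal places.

0.2306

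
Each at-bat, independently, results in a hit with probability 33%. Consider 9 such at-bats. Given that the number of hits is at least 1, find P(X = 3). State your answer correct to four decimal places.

0.2807

X ~ Binomial(9, 0.33). Want P(X=3 | X≥1) = P(X=3) / P(X≥1).
P(X=3) = C(9,3)·0.33^3·0.67^6 = 0.273067
P(X≥1) = 1 − 0.027207 = 0.972793
Ratio = 0.273067 / 0.972793 = 0.280704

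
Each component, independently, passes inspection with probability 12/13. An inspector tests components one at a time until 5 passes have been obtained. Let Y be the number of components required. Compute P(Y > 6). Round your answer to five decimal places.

Needing more than 6 components ⇔ fewer than 5 successes in the first 6. With X ~ Binomial(6, 0.923077), P(Y > 6) = P(X ≤ 4).
  k=0: C(6,0)·0.923077^0·0.076923^6 = 0.0000002
  k=1: C(6,1)·0.923077^1·0.076923^5 = 0.0000149
  k=2: C(6,2)·0.923077^2·0.076923^4 = 0.0004475
  k=3: C(6,3)·0.923077^3·0.076923^3 = 0.0071600
  k=4: C(6,4)·0.923077^4·0.076923^2 = 0.0644401
P(X ≤ 4) = 0.0720627

0.07206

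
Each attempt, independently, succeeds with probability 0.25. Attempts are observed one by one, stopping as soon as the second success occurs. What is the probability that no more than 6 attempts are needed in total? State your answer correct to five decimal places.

0.46606

Finishing within 6 attempts ⇔ at least 2 successes in the first 6. With X ~ Binomial(6, 0.25), P(Y ≤ 6) = 1 − P(X ≤ 1).
  k=0: C(6,0)·0.25^0·0.75^6 = 0.1779785
  k=1: C(6,1)·0.25^1·0.75^5 = 0.3559570
1 − 0.5339355 = 0.4660645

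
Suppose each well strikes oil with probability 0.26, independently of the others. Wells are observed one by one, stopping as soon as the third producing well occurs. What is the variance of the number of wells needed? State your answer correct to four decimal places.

Y = total wells until the third success; negative binomial with r=3, p=0.26.
Var(Y) = r(1−p)/p² = 3·0.74 / 0.26² = 32.840237

32.8402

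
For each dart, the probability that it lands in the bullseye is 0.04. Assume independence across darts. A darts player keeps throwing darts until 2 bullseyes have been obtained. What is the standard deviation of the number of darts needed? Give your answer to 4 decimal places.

34.6410

Y = total darts until the second success; negative binomial with r=2, p=0.04.
SD(Y) = √[r(1−p)/p²] = √(1200.000000) = 34.641016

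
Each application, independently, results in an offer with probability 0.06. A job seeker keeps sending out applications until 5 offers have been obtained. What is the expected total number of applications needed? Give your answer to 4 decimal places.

Y = total applications until the fifth success; negative binomial with r=5, p=0.06.
E[Y] = r / p = 5 / 0.06 = 83.333333

83.3333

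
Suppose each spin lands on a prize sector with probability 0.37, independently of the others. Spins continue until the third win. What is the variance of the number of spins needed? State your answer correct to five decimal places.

13.80570

Y = total spins until the third success; negative binomial with r=3, p=0.37.
Var(Y) = r(1−p)/p² = 3·0.63 / 0.37² = 13.8056976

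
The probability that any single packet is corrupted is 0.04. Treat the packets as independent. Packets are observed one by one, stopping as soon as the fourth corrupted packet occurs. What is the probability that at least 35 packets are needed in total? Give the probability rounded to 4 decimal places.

0.9543

Needing more than 34 packets ⇔ fewer than 4 successes in the first 34. With X ~ Binomial(34, 0.04), P(Y > 34) = P(X ≤ 3).
  k=0: C(34,0)·0.04^0·0.96^34 = 0.249587
  k=1: C(34,1)·0.04^1·0.96^33 = 0.353582
  k=2: C(34,2)·0.04^2·0.96^32 = 0.243087
  k=3: C(34,3)·0.04^3·0.96^31 = 0.108039
P(X ≤ 3) = 0.954295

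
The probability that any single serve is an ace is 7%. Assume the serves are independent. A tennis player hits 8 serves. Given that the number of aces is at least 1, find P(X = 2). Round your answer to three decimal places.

0.202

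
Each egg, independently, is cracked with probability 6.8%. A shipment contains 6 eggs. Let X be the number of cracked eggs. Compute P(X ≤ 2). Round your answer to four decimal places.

0.9946

X ~ Binomial(6, 0.068); P(X ≤ 2) = Σ C(6,k) p^k (1−p)^(6−k) over k:
  k=0: C(6,0)·0.068^0·0.932^6 = 0.655383
  k=1: C(6,1)·0.068^1·0.932^5 = 0.286906
  k=2: C(6,2)·0.068^2·0.932^4 = 0.052333
Total = 0.994622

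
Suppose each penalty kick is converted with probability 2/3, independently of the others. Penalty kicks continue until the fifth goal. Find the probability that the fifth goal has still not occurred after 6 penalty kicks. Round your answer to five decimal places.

Needing more than 6 penalty kicks ⇔ fewer than 5 successes in the first 6. With X ~ Binomial(6, 0.666667), P(Y > 6) = P(X ≤ 4).
  k=0: C(6,0)·0.666667^0·0.333333^6 = 0.0013717
  k=1: C(6,1)·0.666667^1·0.333333^5 = 0.0164609
  k=2: C(6,2)·0.666667^2·0.333333^4 = 0.0823045
  k=3: C(6,3)·0.666667^3·0.333333^3 = 0.2194787
  k=4: C(6,4)·0.666667^4·0.333333^2 = 0.3292181
P(X ≤ 4) = 0.6488340

0.64883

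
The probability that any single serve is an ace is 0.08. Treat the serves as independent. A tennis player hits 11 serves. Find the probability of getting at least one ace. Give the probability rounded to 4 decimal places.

P(at least one) = 1 − P(none) = 1 − (1 − 0.08)^11
= 1 − 0.399637 = 0.600363

0.6004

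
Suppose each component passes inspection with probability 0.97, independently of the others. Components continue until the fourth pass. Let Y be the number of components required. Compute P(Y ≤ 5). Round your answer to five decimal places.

Finishing within 5 components ⇔ at least 4 successes in the first 5. With X ~ Binomial(5, 0.97), P(Y ≤ 5) = 1 − P(X ≤ 3).
  k=0: C(5,0)·0.97^0·0.03^5 = 0.0000000
  k=1: C(5,1)·0.97^1·0.03^4 = 0.0000039
  k=2: C(5,2)·0.97^2·0.03^3 = 0.0002540
  k=3: C(5,3)·0.97^3·0.03^2 = 0.0082141
1 − 0.0084721 = 0.9915279

0.99153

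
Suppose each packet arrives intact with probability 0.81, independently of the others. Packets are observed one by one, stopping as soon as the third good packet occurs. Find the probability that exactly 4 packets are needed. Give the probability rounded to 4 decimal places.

Y = trial on which the third success occurs; negative binomial, r=3, p=0.81.
P(Y=4) = C(3,2) · p^3 · (1−p)^1
= 3 · 0.53144 · 0.19 = 0.302921

0.3029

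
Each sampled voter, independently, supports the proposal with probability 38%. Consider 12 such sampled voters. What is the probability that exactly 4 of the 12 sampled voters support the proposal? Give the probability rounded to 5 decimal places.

0.22536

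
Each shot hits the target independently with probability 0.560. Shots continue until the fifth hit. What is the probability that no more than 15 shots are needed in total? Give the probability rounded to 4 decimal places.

Finishing within 15 shots ⇔ at least 5 successes in the first 15. With X ~ Binomial(15, 0.56), P(Y ≤ 15) = 1 − P(X ≤ 4).
  k=0: C(15,0)·0.56^0·0.44^15 = 0.000004
  k=1: C(15,1)·0.56^1·0.44^14 = 0.000086
  k=2: C(15,2)·0.56^2·0.44^13 = 0.000763
  k=3: C(15,3)·0.56^3·0.44^12 = 0.004207
  k=4: C(15,4)·0.56^4·0.44^11 = 0.016064
1 − 0.021125 = 0.978875

0.9789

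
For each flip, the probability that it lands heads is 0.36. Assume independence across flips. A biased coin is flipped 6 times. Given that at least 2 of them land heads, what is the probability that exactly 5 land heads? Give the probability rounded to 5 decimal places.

X ~ Binomial(6, 0.36). Want P(X=5 | X≥2) = P(X=5) / P(X≥2).
P(X=5) = C(6,5)·0.36^5·0.64^1 = 0.0232190
P(X≥2) = 1 − 0.0687195 − 0.2319282 = 0.6993523
Ratio = 0.0232190 / 0.6993523 = 0.0332007

0.03320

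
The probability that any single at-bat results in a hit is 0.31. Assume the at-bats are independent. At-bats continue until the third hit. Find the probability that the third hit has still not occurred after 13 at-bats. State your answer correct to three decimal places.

0.181

Needing more than 13 at-bats ⇔ fewer than 3 successes in the first 13. With X ~ Binomial(13, 0.31), P(Y > 13) = P(X ≤ 2).
  k=0: C(13,0)·0.31^0·0.69^13 = 0.00804
  k=1: C(13,1)·0.31^1·0.69^12 = 0.04693
  k=2: C(13,2)·0.31^2·0.69^11 = 0.12652
P(X ≤ 2) = 0.18149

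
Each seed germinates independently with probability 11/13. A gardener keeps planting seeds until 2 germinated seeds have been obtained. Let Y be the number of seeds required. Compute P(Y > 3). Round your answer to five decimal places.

0.06372

Needing more than 3 seeds ⇔ fewer than 2 successes in the first 3. With X ~ Binomial(3, 0.846154), P(Y > 3) = P(X ≤ 1).
  k=0: C(3,0)·0.846154^0·0.153846^3 = 0.0036413
  k=1: C(3,1)·0.846154^1·0.153846^2 = 0.0600819
P(X ≤ 1) = 0.0637233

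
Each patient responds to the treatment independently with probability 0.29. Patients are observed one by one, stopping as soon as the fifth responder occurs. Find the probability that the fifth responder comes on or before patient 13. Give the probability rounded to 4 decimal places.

Finishing within 13 patients ⇔ at least 5 successes in the first 13. With X ~ Binomial(13, 0.29), P(Y ≤ 13) = 1 − P(X ≤ 4).
  k=0: C(13,0)·0.29^0·0.71^13 = 0.011651
  k=1: C(13,1)·0.29^1·0.71^12 = 0.061865
  k=2: C(13,2)·0.29^2·0.71^11 = 0.151612
  k=3: C(13,3)·0.29^3·0.71^10 = 0.227062
  k=4: C(13,4)·0.29^4·0.71^9 = 0.231859
1 − 0.684047 = 0.315953

0.3160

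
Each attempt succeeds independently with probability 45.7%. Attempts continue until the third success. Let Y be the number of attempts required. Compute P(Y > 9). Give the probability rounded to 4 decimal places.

0.1398

Needing more than 9 attempts ⇔ fewer than 3 successes in the first 9. With X ~ Binomial(9, 0.457), P(Y > 9) = P(X ≤ 2).
  k=0: C(9,0)·0.457^0·0.543^9 = 0.004104
  k=1: C(9,1)·0.457^1·0.543^8 = 0.031085
  k=2: C(9,2)·0.457^2·0.543^7 = 0.104649
P(X ≤ 2) = 0.139838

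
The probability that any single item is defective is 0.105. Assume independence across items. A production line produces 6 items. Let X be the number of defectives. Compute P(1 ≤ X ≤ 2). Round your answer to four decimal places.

0.4679

X ~ Binomial(6, 0.105); P(1 ≤ X ≤ 2) = Σ C(6,k) p^k (1−p)^(6−k) over k:
  k=1: C(6,1)·0.105^1·0.895^5 = 0.361789
  k=2: C(6,2)·0.105^2·0.895^4 = 0.106111
Total = 0.467901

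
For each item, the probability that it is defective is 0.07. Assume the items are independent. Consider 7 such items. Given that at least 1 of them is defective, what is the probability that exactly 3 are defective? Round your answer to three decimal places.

0.023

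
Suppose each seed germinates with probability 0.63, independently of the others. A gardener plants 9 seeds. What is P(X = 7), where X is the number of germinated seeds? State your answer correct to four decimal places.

0.1941

X ~ Binomial(n=9, p=0.63).
P(X=7) = C(9,7) · p^7 · (1−p)^2
= 36 · 0.03939 · 0.1369 = 0.194129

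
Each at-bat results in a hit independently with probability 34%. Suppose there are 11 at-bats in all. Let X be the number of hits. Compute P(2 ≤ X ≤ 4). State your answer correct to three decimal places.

0.625

X ~ Binomial(11, 0.34); P(2 ≤ X ≤ 4) = Σ C(11,k) p^k (1−p)^(11−k) over k:
  k=2: C(11,2)·0.34^2·0.66^9 = 0.15108
  k=3: C(11,3)·0.34^3·0.66^8 = 0.23349
  k=4: C(11,4)·0.34^4·0.66^7 = 0.24057
Total = 0.62514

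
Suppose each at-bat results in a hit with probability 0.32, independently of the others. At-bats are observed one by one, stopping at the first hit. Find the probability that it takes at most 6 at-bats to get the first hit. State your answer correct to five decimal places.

Y = number of at-bats to the first success; geometric, p = 0.32.
P(Y ≤ 6) = 1 − (1−p)^6 = 1 − 0.0988675 = 0.9011325

0.90113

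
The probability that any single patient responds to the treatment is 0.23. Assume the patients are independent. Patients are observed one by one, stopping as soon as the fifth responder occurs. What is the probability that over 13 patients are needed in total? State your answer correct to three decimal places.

Needing more than 13 patients ⇔ fewer than 5 successes in the first 13. With X ~ Binomial(13, 0.23), P(Y > 13) = P(X ≤ 4).
  k=0: C(13,0)·0.23^0·0.77^13 = 0.03345
  k=1: C(13,1)·0.23^1·0.77^12 = 0.12989
  k=2: C(13,2)·0.23^2·0.77^11 = 0.23278
  k=3: C(13,3)·0.23^3·0.77^10 = 0.25495
  k=4: C(13,4)·0.23^4·0.77^9 = 0.19039
P(X ≤ 4) = 0.84145

0.841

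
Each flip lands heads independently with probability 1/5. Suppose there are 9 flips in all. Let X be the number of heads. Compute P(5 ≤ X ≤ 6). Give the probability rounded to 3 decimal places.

X ~ Binomial(9, 0.20); P(5 ≤ X ≤ 6) = Σ C(9,k) p^k (1−p)^(9−k) over k:
  k=5: C(9,5)·0.20^5·0.80^4 = 0.01652
  k=6: C(9,6)·0.20^6·0.80^3 = 0.00275
Total = 0.01927

0.019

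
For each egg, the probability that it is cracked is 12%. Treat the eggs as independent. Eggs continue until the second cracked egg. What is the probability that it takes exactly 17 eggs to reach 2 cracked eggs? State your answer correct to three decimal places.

0.034

Y = trial on which the second success occurs; negative binomial, r=2, p=0.12.
P(Y=17) = C(16,1) · p^2 · (1−p)^15
= 16 · 0.0144 · 0.14697 = 0.03386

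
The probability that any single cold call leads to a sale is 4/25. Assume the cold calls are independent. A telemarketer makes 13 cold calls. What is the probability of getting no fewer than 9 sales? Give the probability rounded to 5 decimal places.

0.00003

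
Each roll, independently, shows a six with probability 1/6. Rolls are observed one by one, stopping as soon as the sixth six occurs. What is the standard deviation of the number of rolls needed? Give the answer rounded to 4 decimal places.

13.4164

Y = total rolls until the sixth success; negative binomial with r=6, p=0.166667.
SD(Y) = √[r(1−p)/p²] = √(180.000000) = 13.416408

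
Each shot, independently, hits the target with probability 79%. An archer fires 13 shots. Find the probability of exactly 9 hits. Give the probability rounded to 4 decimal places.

X ~ Binomial(n=13, p=0.79).
P(X=9) = C(13,9) · p^9 · (1−p)^4
= 715 · 0.11985 · 0.0019448 = 0.166658

0.1667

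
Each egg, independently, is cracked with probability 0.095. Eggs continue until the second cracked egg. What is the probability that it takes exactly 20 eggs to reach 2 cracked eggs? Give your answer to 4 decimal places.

0.0284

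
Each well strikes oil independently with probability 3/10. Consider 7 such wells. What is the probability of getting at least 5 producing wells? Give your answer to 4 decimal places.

0.0288

X ~ Binomial(7, 0.30); P(X ≥ 5) = Σ C(7,k) p^k (1−p)^(7−k) over k:
  k=5: C(7,5)·0.30^5·0.70^2 = 0.025005
  k=6: C(7,6)·0.30^6·0.70^1 = 0.003572
  k=7: C(7,7)·0.30^7·0.70^0 = 0.000219
Total = 0.028796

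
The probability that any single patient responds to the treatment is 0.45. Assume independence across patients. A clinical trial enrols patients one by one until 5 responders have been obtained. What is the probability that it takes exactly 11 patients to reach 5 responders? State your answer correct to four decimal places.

0.1073

Y = trial on which the fifth success occurs; negative binomial, r=5, p=0.45.
P(Y=11) = C(10,4) · p^5 · (1−p)^6
= 210 · 0.018453 · 0.027681 = 0.107265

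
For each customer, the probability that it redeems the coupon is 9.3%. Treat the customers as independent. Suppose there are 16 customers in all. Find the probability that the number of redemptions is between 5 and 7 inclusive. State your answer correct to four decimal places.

X ~ Binomial(16, 0.093); P(5 ≤ X ≤ 7) = Σ C(16,k) p^k (1−p)^(16−k) over k:
  k=5: C(16,5)·0.093^5·0.907^11 = 0.010384
  k=6: C(16,6)·0.093^6·0.907^10 = 0.001952
  k=7: C(16,7)·0.093^7·0.907^9 = 0.000286
Total = 0.012622

0.0126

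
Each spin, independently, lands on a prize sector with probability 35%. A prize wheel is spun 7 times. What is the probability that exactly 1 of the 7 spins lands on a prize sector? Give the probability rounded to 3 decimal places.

X ~ Binomial(n=7, p=0.35).
P(X=1) = C(7,1) · p^1 · (1−p)^6
= 7 · 0.35 · 0.075419 = 0.18478

0.185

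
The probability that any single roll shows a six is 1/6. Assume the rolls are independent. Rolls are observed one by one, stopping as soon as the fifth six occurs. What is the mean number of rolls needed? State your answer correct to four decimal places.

Y = total rolls until the fifth success; negative binomial with r=5, p=0.166667.
E[Y] = r / p = 5 / 0.166667 = 30.000000

30.0000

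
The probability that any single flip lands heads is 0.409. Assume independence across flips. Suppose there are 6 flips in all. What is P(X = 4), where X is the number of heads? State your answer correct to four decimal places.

X ~ Binomial(n=6, p=0.409).
P(X=4) = C(6,4) · p^4 · (1−p)^2
= 15 · 0.027983 · 0.34928 = 0.146609

0.1466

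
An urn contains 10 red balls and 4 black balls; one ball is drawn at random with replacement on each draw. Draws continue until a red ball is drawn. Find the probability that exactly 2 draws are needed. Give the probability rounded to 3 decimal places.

Geometric (trials to first success), p = 0.714286.
P(Y = 2) = (1−p)^1 · p = 0.28571 · 0.714286 = 0.20408

0.204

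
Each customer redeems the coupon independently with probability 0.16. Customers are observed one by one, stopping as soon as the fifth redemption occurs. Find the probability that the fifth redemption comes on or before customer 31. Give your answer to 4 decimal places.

0.5674

Finishing within 31 customers ⇔ at least 5 successes in the first 31. With X ~ Binomial(31, 0.16), P(Y ≤ 31) = 1 − P(X ≤ 4).
  k=0: C(31,0)·0.16^0·0.84^31 = 0.004494
  k=1: C(31,1)·0.16^1·0.84^30 = 0.026538
  k=2: C(31,2)·0.16^2·0.84^29 = 0.075821
  k=3: C(31,3)·0.16^3·0.84^28 = 0.139608
  k=4: C(31,4)·0.16^4·0.84^27 = 0.186144
1 − 0.432605 = 0.567395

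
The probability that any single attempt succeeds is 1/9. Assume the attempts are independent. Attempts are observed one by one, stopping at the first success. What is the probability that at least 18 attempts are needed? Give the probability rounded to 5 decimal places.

Y = number of attempts to the first success; geometric, p = 0.111111.
P(Y > 17) = P(first 17 all fail) = (1−p)^17 = 0.1350228

0.13502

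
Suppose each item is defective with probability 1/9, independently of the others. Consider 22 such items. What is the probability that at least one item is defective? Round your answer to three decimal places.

0.925

P(at least one) = 1 − P(none) = 1 − (1 − 0.111111)^22
= 1 − 0.07493 = 0.92507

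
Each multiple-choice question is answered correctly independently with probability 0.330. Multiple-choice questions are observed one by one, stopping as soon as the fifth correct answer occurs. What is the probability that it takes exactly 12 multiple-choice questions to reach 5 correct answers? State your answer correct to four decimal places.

0.0783

Y = trial on which the fifth success occurs; negative binomial, r=5, p=0.33.
P(Y=12) = C(11,4) · p^5 · (1−p)^7
= 330 · 0.0039135 · 0.060607 = 0.078272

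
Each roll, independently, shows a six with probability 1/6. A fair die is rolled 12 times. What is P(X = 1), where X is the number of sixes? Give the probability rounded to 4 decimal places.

0.2692

X ~ Binomial(n=12, p=0.166667).
P(X=1) = C(12,1) · p^1 · (1−p)^11
= 12 · 0.16667 · 0.13459 = 0.269176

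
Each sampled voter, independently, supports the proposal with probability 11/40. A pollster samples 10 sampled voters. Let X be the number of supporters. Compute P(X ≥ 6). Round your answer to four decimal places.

X ~ Binomial(10, 0.275); P(X ≥ 6) = Σ C(10,k) p^k (1−p)^(10−k) over k:
  k=6: C(10,6)·0.275^6·0.725^4 = 0.025094
  k=7: C(10,7)·0.275^7·0.725^3 = 0.005439
  k=8: C(10,8)·0.275^8·0.725^2 = 0.000774
  k=9: C(10,9)·0.275^9·0.725^1 = 0.000065
  k=10: C(10,10)·0.275^10·0.725^0 = 0.000002
Total = 0.031374

0.0314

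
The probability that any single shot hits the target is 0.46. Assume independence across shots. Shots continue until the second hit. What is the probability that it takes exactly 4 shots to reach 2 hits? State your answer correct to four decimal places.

Y = trial on which the second success occurs; negative binomial, r=2, p=0.46.
P(Y=4) = C(3,1) · p^2 · (1−p)^2
= 3 · 0.2116 · 0.2916 = 0.185108

0.1851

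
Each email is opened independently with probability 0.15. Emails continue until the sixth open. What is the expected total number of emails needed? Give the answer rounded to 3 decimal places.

Y = total emails until the sixth success; negative binomial with r=6, p=0.15.
E[Y] = r / p = 6 / 0.15 = 40.00000

40.000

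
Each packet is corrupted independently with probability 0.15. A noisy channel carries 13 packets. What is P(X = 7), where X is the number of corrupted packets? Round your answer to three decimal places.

0.001

X ~ Binomial(n=13, p=0.15).
P(X=7) = C(13,7) · p^7 · (1−p)^6
= 1716 · 1.7086e-06 · 0.37715 = 0.00111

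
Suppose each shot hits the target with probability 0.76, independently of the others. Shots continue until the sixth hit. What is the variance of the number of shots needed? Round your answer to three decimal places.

2.493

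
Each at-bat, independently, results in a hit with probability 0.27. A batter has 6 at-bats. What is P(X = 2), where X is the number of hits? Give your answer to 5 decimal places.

0.31053

X ~ Binomial(n=6, p=0.27).
P(X=2) = C(6,2) · p^2 · (1−p)^4
= 15 · 0.0729 · 0.28398 = 0.3105348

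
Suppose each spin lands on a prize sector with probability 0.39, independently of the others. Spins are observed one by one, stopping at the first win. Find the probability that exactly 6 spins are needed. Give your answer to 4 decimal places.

0.0329

Geometric (trials to first success), p = 0.39.
P(Y = 6) = (1−p)^5 · p = 0.08446 · 0.39 = 0.032939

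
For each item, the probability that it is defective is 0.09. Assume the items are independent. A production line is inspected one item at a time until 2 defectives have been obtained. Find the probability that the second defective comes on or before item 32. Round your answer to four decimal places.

Finishing within 32 items ⇔ at least 2 successes in the first 32. With X ~ Binomial(32, 0.09), P(Y ≤ 32) = 1 − P(X ≤ 1).
  k=0: C(32,0)·0.09^0·0.91^32 = 0.048902
  k=1: C(32,1)·0.09^1·0.91^31 = 0.154766
1 − 0.203668 = 0.796332

0.7963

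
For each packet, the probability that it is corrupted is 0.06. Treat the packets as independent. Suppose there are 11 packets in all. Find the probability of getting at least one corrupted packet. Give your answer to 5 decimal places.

P(at least one) = 1 − P(none) = 1 − (1 − 0.06)^11
= 1 − 0.5062982 = 0.4937018

0.49370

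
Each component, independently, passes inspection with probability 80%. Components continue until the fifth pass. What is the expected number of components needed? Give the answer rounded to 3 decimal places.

Y = total components until the fifth success; negative binomial with r=5, p=0.80.
E[Y] = r / p = 5 / 0.80 = 6.25000

6.250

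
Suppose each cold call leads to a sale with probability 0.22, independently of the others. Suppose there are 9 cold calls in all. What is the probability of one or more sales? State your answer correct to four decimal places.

P(at least one) = 1 − P(none) = 1 − (1 − 0.22)^9
= 1 − 0.106869 = 0.893131

0.8931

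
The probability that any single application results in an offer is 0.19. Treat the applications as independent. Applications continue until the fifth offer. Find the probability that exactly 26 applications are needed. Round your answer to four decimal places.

0.0375

Y = trial on which the fifth success occurs; negative binomial, r=5, p=0.19.
P(Y=26) = C(25,4) · p^5 · (1−p)^21
= 12650 · 0.00024761 · 0.011973 = 0.037501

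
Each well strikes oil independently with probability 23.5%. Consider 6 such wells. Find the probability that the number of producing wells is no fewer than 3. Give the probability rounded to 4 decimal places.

0.1464

X ~ Binomial(6, 0.235); P(X ≥ 3) = Σ C(6,k) p^k (1−p)^(6−k) over k:
  k=3: C(6,3)·0.235^3·0.765^3 = 0.116203
  k=4: C(6,4)·0.235^4·0.765^2 = 0.026772
  k=5: C(6,5)·0.235^5·0.765^1 = 0.003290
  k=6: C(6,6)·0.235^6·0.765^0 = 0.000168
Total = 0.146434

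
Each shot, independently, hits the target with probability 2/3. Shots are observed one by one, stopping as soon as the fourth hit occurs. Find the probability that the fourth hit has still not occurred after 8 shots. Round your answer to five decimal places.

0.08794

Needing more than 8 shots ⇔ fewer than 4 successes in the first 8. With X ~ Binomial(8, 0.666667), P(Y > 8) = P(X ≤ 3).
  k=0: C(8,0)·0.666667^0·0.333333^8 = 0.0001524
  k=1: C(8,1)·0.666667^1·0.333333^7 = 0.0024387
  k=2: C(8,2)·0.666667^2·0.333333^6 = 0.0170706
  k=3: C(8,3)·0.666667^3·0.333333^5 = 0.0682823
P(X ≤ 3) = 0.0879439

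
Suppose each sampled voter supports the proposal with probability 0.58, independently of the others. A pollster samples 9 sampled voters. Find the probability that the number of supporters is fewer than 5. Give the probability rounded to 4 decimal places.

X ~ Binomial(9, 0.58); P(X ≤ 4) = Σ C(9,k) p^k (1−p)^(9−k) over k:
  k=0: C(9,0)·0.58^0·0.42^9 = 0.000407
  k=1: C(9,1)·0.58^1·0.42^8 = 0.005054
  k=2: C(9,2)·0.58^2·0.42^7 = 0.027919
  k=3: C(9,3)·0.58^3·0.42^6 = 0.089962
  k=4: C(9,4)·0.58^4·0.42^5 = 0.186350
Total = 0.309692

0.3097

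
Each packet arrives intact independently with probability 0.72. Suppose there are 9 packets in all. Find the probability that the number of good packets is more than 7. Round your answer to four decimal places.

0.2340

X ~ Binomial(9, 0.72); P(X ≥ 8) = Σ C(9,k) p^k (1−p)^(9−k) over k:
  k=8: C(9,8)·0.72^8·0.28^1 = 0.181995
  k=9: C(9,9)·0.72^9·0.28^0 = 0.051999
Total = 0.233994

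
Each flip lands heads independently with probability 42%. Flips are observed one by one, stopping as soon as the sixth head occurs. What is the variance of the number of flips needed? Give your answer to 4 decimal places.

Y = total flips until the sixth success; negative binomial with r=6, p=0.42.
Var(Y) = r(1−p)/p² = 6·0.58 / 0.42² = 19.727891

19.7279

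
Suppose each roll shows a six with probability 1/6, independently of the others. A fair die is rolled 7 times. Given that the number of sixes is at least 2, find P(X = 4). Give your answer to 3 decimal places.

0.047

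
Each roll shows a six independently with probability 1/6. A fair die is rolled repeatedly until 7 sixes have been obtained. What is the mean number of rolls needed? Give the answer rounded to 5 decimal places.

Y = total rolls until the seventh success; negative binomial with r=7, p=0.166667.
E[Y] = r / p = 7 / 0.166667 = 42.0000000

42.00000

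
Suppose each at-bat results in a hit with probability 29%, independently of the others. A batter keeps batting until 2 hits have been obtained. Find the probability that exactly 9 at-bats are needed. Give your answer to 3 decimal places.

0.061

Y = trial on which the second success occurs; negative binomial, r=2, p=0.29.
P(Y=9) = C(8,1) · p^2 · (1−p)^7
= 8 · 0.0841 · 0.090951 = 0.06119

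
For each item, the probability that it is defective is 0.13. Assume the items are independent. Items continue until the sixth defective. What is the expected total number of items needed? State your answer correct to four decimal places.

Y = total items until the sixth success; negative binomial with r=6, p=0.13.
E[Y] = r / p = 6 / 0.13 = 46.153846

46.1538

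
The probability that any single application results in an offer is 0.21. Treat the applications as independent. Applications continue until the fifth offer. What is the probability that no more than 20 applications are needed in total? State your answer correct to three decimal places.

Finishing within 20 applications ⇔ at least 5 successes in the first 20. With X ~ Binomial(20, 0.21), P(Y ≤ 20) = 1 − P(X ≤ 4).
  k=0: C(20,0)·0.21^0·0.79^20 = 0.00896
  k=1: C(20,1)·0.21^1·0.79^19 = 0.04766
  k=2: C(20,2)·0.21^2·0.79^18 = 0.12036
  k=3: C(20,3)·0.21^3·0.79^17 = 0.19197
  k=4: C(20,4)·0.21^4·0.79^16 = 0.21687
1 − 0.58582 = 0.41418

0.414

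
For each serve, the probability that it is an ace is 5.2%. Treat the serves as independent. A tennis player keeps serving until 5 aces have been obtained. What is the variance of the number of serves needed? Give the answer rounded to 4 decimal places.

1752.9586

Y = total serves until the fifth success; negative binomial with r=5, p=0.052.
Var(Y) = r(1−p)/p² = 5·0.948 / 0.052² = 1752.958580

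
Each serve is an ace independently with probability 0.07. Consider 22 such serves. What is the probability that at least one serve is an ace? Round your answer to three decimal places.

0.797

P(at least one) = 1 − P(none) = 1 − (1 − 0.07)^22
= 1 − 0.20259 = 0.79741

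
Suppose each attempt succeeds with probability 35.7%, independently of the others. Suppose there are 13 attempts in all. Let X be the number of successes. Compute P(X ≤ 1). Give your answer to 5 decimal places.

0.02639

X ~ Binomial(13, 0.357); P(X ≤ 1) = Σ C(13,k) p^k (1−p)^(13−k) over k:
  k=0: C(13,0)·0.357^0·0.643^13 = 0.0032118
  k=1: C(13,1)·0.357^1·0.643^12 = 0.0231816
Total = 0.0263933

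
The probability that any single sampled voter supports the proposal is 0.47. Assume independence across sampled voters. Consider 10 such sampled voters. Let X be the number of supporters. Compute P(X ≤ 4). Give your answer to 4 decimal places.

X ~ Binomial(10, 0.47); P(X ≤ 4) = Σ C(10,k) p^k (1−p)^(10−k) over k:
  k=0: C(10,0)·0.47^0·0.53^10 = 0.001749
  k=1: C(10,1)·0.47^1·0.53^9 = 0.015509
  k=2: C(10,2)·0.47^2·0.53^8 = 0.061889
  k=3: C(10,3)·0.47^3·0.53^7 = 0.146354
  k=4: C(10,4)·0.47^4·0.53^6 = 0.227126
Total = 0.452627

0.4526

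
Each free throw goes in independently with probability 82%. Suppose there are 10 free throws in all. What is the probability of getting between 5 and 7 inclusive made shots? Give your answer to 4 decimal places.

X ~ Binomial(10, 0.82); P(5 ≤ X ≤ 7) = Σ C(10,k) p^k (1−p)^(10−k) over k:
  k=5: C(10,5)·0.82^5·0.18^5 = 0.017654
  k=6: C(10,6)·0.82^6·0.18^4 = 0.067018
  k=7: C(10,7)·0.82^7·0.18^3 = 0.174460
Total = 0.259132

0.2591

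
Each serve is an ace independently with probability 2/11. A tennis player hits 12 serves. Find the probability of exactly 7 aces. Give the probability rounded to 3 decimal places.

0.002

X ~ Binomial(n=12, p=0.181818).
P(X=7) = C(12,7) · p^7 · (1−p)^5
= 792 · 6.5684e-06 · 0.36665 = 0.00191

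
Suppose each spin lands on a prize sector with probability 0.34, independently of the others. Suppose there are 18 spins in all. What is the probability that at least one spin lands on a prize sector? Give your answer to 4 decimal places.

P(at least one) = 1 − P(none) = 1 − (1 − 0.34)^18
= 1 − 0.000565 = 0.999435

0.9994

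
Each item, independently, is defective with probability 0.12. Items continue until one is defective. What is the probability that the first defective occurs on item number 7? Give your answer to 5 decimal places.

0.05573

Geometric (trials to first success), p = 0.12.
P(Y = 7) = (1−p)^6 · p = 0.4644 · 0.12 = 0.0557285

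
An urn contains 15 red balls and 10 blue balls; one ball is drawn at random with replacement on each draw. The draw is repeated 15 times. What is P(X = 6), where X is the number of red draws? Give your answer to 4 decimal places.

0.0612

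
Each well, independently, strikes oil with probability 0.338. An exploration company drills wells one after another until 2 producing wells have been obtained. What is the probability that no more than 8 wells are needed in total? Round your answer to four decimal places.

0.8124

Finishing within 8 wells ⇔ at least 2 successes in the first 8. With X ~ Binomial(8, 0.338), P(Y ≤ 8) = 1 − P(X ≤ 1).
  k=0: C(8,0)·0.338^0·0.662^8 = 0.036886
  k=1: C(8,1)·0.338^1·0.662^7 = 0.150665
1 − 0.187551 = 0.812449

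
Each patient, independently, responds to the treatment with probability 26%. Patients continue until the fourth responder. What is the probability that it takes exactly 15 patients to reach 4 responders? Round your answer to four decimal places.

0.0606

Y = trial on which the fourth success occurs; negative binomial, r=4, p=0.26.
P(Y=15) = C(14,3) · p^4 · (1−p)^11
= 364 · 0.0045698 · 0.036438 = 0.060610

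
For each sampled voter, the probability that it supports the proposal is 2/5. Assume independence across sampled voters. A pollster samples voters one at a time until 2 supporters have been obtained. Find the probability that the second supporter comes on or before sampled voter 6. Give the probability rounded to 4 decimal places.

Finishing within 6 sampled voters ⇔ at least 2 successes in the first 6. With X ~ Binomial(6, 0.40), P(Y ≤ 6) = 1 − P(X ≤ 1).
  k=0: C(6,0)·0.40^0·0.60^6 = 0.046656
  k=1: C(6,1)·0.40^1·0.60^5 = 0.186624
1 − 0.233280 = 0.766720

0.7667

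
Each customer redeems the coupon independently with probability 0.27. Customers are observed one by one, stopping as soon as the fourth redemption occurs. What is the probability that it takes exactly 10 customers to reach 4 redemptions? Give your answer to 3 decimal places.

Y = trial on which the fourth success occurs; negative binomial, r=4, p=0.27.
P(Y=10) = C(9,3) · p^4 · (1−p)^6
= 84 · 0.0053144 · 0.15133 = 0.06756

0.068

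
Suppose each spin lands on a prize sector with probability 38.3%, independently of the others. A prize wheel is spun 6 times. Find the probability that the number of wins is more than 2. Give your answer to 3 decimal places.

X ~ Binomial(6, 0.383); P(X ≥ 3) = Σ C(6,k) p^k (1−p)^(6−k) over k:
  k=3: C(6,3)·0.383^3·0.617^3 = 0.26393
  k=4: C(6,4)·0.383^4·0.617^2 = 0.12287
  k=5: C(6,5)·0.383^5·0.617^1 = 0.03051
  k=6: C(6,6)·0.383^6·0.617^0 = 0.00316
Total = 0.42046

0.420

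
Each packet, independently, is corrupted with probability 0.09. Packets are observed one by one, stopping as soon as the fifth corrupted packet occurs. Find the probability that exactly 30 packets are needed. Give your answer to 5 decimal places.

0.01327

Y = trial on which the fifth success occurs; negative binomial, r=5, p=0.09.
P(Y=30) = C(29,4) · p^5 · (1−p)^25
= 23751 · 5.9049e-06 · 0.094631 = 0.0132718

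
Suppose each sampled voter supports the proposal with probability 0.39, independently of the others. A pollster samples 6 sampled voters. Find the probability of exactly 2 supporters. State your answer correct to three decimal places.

0.316

X ~ Binomial(n=6, p=0.39).
P(X=2) = C(6,2) · p^2 · (1−p)^4
= 15 · 0.1521 · 0.13846 = 0.31589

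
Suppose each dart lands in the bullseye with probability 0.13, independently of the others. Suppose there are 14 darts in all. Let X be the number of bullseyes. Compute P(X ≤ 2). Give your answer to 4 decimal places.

X ~ Binomial(14, 0.13); P(X ≤ 2) = Σ C(14,k) p^k (1−p)^(14−k) over k:
  k=0: C(14,0)·0.13^0·0.87^14 = 0.142321
  k=1: C(14,1)·0.13^1·0.87^13 = 0.297729
  k=2: C(14,2)·0.13^2·0.87^12 = 0.289174
Total = 0.729224

0.7292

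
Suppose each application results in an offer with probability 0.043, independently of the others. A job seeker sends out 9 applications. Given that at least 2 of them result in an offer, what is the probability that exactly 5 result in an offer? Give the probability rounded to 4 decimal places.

X ~ Binomial(9, 0.043). Want P(X=5 | X≥2) = P(X=5) / P(X≥2).
P(X=5) = C(9,5)·0.043^5·0.957^4 = 0.000016
P(X≥2) = 1 − 0.673298 − 0.272274 = 0.054428
Ratio = 0.000016 / 0.054428 = 0.000285

0.0003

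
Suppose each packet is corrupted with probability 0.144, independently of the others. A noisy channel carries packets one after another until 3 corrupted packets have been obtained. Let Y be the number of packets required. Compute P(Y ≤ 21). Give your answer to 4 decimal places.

0.5999

Finishing within 21 packets ⇔ at least 3 successes in the first 21. With X ~ Binomial(21, 0.144), P(Y ≤ 21) = 1 − P(X ≤ 2).
  k=0: C(21,0)·0.144^0·0.856^21 = 0.038190
  k=1: C(21,1)·0.144^1·0.856^20 = 0.134914
  k=2: C(21,2)·0.144^2·0.856^19 = 0.226958
1 − 0.400062 = 0.599938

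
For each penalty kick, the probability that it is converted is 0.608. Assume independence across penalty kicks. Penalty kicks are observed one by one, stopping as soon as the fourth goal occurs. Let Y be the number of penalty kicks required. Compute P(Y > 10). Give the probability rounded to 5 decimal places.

0.04905

Needing more than 10 penalty kicks ⇔ fewer than 4 successes in the first 10. With X ~ Binomial(10, 0.608), P(Y > 10) = P(X ≤ 3).
  k=0: C(10,0)·0.608^0·0.392^10 = 0.0000857
  k=1: C(10,1)·0.608^1·0.392^9 = 0.0013289
  k=2: C(10,2)·0.608^2·0.392^8 = 0.0092749
  k=3: C(10,3)·0.608^3·0.392^7 = 0.0383614
P(X ≤ 3) = 0.0490508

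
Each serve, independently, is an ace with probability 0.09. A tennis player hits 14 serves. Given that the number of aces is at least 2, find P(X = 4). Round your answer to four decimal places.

X ~ Binomial(14, 0.09). Want P(X=4 | X≥2) = P(X=4) / P(X≥2).
P(X=4) = C(14,4)·0.09^4·0.91^10 = 0.025575
P(X≥2) = 1 − 0.267042 − 0.369750 = 0.363208
Ratio = 0.025575 / 0.363208 = 0.070415

0.0704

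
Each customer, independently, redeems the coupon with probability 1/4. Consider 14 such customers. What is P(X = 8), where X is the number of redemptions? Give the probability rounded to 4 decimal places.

X ~ Binomial(n=14, p=0.25).
P(X=8) = C(14,8) · p^8 · (1−p)^6
= 3003 · 1.5259e-05 · 0.17798 = 0.008155

0.0082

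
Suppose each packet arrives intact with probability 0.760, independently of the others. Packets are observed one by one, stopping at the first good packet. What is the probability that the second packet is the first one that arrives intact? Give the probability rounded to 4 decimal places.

0.1824

Geometric (trials to first success), p = 0.76.
P(Y = 2) = (1−p)^1 · p = 0.24 · 0.76 = 0.182400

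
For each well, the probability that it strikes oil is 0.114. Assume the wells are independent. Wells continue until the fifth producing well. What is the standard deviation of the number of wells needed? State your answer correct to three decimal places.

Y = total wells until the fifth success; negative binomial with r=5, p=0.114.
SD(Y) = √[r(1−p)/p²] = √(340.87412) = 18.46278

18.463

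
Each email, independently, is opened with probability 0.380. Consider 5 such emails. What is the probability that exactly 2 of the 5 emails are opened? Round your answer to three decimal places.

0.344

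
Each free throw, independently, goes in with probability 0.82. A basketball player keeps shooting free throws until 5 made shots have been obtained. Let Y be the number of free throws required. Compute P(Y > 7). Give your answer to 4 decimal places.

0.1154

Needing more than 7 free throws ⇔ fewer than 5 successes in the first 7. With X ~ Binomial(7, 0.82), P(Y > 7) = P(X ≤ 4).
  k=0: C(7,0)·0.82^0·0.18^7 = 0.000006
  k=1: C(7,1)·0.82^1·0.18^6 = 0.000195
  k=2: C(7,2)·0.82^2·0.18^5 = 0.002668
  k=3: C(7,3)·0.82^3·0.18^4 = 0.020258
  k=4: C(7,4)·0.82^4·0.18^3 = 0.092287
P(X ≤ 4) = 0.115415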